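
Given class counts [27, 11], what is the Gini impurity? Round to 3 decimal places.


Total = 38. Proportions: 27/38, 11/38. sum(p_i^2) = 0.5886. Gini = 1 - 0.5886 = 0.4114, which rounds to 0.411.

0.411


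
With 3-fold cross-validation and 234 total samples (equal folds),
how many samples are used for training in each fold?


Each validation fold has 234/3 = 78 samples. Training set = 234 - 78 = 156.

156


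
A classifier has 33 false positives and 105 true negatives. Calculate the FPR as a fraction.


FPR = FP / (FP + TN) = 33 / 138 = 11/46.

11/46


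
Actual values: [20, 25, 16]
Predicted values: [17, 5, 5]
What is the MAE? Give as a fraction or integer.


MAE = (1/3) * (|20-17|=3 + |25-5|=20 + |16-5|=11). Sum = 34. MAE = 34/3.

34/3


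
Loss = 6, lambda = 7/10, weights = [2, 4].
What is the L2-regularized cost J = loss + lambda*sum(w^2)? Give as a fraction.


L2 sq norm = sum(w^2) = 20. J = 6 + 7/10 * 20 = 20.

20


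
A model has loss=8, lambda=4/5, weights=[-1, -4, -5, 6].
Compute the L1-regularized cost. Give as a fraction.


L1 norm = sum(|w|) = 16. J = 8 + 4/5 * 16 = 104/5.

104/5


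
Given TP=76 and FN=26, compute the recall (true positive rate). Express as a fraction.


Recall = TP / (TP + FN) = 76 / 102 = 38/51.

38/51


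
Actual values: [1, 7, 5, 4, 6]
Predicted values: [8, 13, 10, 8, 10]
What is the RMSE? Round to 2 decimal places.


MSE = 28.4000. RMSE = sqrt(28.4000) = 5.33.

5.33


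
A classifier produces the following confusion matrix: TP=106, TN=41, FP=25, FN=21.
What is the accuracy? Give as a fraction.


Accuracy = (TP + TN) / (TP + TN + FP + FN) = (106 + 41) / 193 = 147/193.

147/193


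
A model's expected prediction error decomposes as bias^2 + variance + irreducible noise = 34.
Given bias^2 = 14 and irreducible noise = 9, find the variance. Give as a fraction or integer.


Total error = bias^2 + variance + irreducible noise. So variance = 34 - 14 - 9 = 11.

11


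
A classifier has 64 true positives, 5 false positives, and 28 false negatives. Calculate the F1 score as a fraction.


Precision = 64/69 = 64/69. Recall = 64/92 = 16/23. F1 = 2*P*R/(P+R) = 128/161.

128/161


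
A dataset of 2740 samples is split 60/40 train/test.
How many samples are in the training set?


Test set = 2740 * 40% = 1096. Training set = 2740 - 1096 = 1644.

1644


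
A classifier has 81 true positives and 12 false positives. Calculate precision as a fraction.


Precision = TP / (TP + FP) = 81 / 93 = 27/31.

27/31


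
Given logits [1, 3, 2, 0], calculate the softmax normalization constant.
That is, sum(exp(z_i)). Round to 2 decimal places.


Denom = e^1=2.7183 + e^3=20.0855 + e^2=7.3891 + e^0=1.0000. Sum = 31.1929, which rounds to 31.19.

31.19


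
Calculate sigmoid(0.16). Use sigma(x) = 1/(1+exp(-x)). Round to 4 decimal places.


sigma(0.16) = 1/(1+e^(-0.16)) = 1/(1+0.852144) = 1/1.852144 = 0.5399.

0.5399


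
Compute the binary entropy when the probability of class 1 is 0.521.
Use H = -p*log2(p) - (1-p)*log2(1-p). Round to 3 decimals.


H = -0.521*log2(0.521) - 0.479*log2(0.479) = 0.999.

0.999


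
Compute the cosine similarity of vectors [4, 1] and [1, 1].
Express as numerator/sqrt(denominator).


dot = 5. |a|^2 = 17, |b|^2 = 2. cos = 5/sqrt(34).

5/sqrt(34)


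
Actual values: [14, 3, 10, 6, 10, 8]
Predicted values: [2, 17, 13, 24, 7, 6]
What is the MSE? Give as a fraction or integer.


MSE = (1/6) * ((14-2)^2=144 + (3-17)^2=196 + (10-13)^2=9 + (6-24)^2=324 + (10-7)^2=9 + (8-6)^2=4). Sum = 686. MSE = 343/3.

343/3


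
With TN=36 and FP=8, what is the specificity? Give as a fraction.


Specificity = TN / (TN + FP) = 36 / 44 = 9/11.

9/11


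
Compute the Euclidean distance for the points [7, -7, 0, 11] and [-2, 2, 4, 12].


d = sqrt(sum of squared differences). (7--2)^2=81, (-7-2)^2=81, (0-4)^2=16, (11-12)^2=1. Sum = 179.

sqrt(179)


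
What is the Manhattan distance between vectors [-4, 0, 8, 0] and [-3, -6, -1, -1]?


d = sum of absolute differences: |-4--3|=1 + |0--6|=6 + |8--1|=9 + |0--1|=1 = 17.

17


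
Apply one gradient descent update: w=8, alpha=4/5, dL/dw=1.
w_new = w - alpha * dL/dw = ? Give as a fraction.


w_new = 8 - 4/5 * 1 = 8 - 4/5 = 36/5.

36/5


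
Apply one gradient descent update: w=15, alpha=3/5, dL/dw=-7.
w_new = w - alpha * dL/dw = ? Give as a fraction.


w_new = 15 - 3/5 * -7 = 15 - -21/5 = 96/5.

96/5


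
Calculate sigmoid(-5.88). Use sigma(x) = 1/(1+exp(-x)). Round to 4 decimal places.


sigma(-5.88) = 1/(1+e^(5.88)) = 1/(1+357.809242) = 1/358.809242 = 0.0028.

0.0028


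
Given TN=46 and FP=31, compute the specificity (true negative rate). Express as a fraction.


Specificity = TN / (TN + FP) = 46 / 77 = 46/77.

46/77


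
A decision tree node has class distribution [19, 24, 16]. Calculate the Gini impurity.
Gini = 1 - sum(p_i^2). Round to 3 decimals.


Total = 59. Proportions: 19/59, 24/59, 16/59. sum(p_i^2) = 0.3427. Gini = 1 - 0.3427 = 0.6573, which rounds to 0.657.

0.657


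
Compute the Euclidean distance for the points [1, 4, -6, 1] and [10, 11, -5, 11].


d = sqrt(sum of squared differences). (1-10)^2=81, (4-11)^2=49, (-6--5)^2=1, (1-11)^2=100. Sum = 231.

sqrt(231)


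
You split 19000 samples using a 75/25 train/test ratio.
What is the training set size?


Test set = 19000 * 25% = 4750. Training set = 19000 - 4750 = 14250.

14250


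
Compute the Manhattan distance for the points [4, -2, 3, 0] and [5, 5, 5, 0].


d = sum of absolute differences: |4-5|=1 + |-2-5|=7 + |3-5|=2 + |0-0|=0 = 10.

10


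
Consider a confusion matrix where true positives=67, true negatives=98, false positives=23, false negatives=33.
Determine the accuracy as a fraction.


Accuracy = (TP + TN) / (TP + TN + FP + FN) = (67 + 98) / 221 = 165/221.

165/221


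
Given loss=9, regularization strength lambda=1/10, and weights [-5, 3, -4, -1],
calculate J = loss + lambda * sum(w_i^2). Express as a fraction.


L2 sq norm = sum(w^2) = 51. J = 9 + 1/10 * 51 = 141/10.

141/10


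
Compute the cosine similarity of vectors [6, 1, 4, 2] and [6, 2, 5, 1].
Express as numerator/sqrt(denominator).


dot = 60. |a|^2 = 57, |b|^2 = 66. cos = 60/sqrt(3762).

60/sqrt(3762)


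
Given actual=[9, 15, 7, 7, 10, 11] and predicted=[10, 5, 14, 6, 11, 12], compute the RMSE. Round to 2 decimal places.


MSE = 25.5000. RMSE = sqrt(25.5000) = 5.05.

5.05


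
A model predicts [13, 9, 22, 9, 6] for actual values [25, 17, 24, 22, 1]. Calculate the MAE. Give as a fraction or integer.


MAE = (1/5) * (|25-13|=12 + |17-9|=8 + |24-22|=2 + |22-9|=13 + |1-6|=5). Sum = 40. MAE = 8.

8


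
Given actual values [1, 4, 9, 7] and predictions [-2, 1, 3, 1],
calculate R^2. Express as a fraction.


Mean(y) = 21/4. SS_res = 90. SS_tot = 147/4. R^2 = 1 - 90/(147/4) = -71/49.

-71/49


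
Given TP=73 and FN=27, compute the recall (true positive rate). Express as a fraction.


Recall = TP / (TP + FN) = 73 / 100 = 73/100.

73/100


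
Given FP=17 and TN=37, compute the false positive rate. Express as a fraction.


FPR = FP / (FP + TN) = 17 / 54 = 17/54.

17/54


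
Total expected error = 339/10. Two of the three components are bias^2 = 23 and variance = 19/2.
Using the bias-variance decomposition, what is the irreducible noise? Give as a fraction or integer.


Total error = bias^2 + variance + irreducible noise. So irreducible noise = 339/10 - 23 - 19/2 = 7/5.

7/5


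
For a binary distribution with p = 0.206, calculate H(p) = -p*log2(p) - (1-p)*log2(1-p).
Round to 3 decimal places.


H = -0.206*log2(0.206) - 0.794*log2(0.794) = 0.734.

0.734


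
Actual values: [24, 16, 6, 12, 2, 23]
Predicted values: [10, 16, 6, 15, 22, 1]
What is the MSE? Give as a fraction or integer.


MSE = (1/6) * ((24-10)^2=196 + (16-16)^2=0 + (6-6)^2=0 + (12-15)^2=9 + (2-22)^2=400 + (23-1)^2=484). Sum = 1089. MSE = 363/2.

363/2


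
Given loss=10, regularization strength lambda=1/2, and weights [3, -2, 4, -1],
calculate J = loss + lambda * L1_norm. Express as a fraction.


L1 norm = sum(|w|) = 10. J = 10 + 1/2 * 10 = 15.

15


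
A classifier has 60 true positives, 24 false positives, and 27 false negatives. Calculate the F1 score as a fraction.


Precision = 60/84 = 5/7. Recall = 60/87 = 20/29. F1 = 2*P*R/(P+R) = 40/57.

40/57


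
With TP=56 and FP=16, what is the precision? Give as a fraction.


Precision = TP / (TP + FP) = 56 / 72 = 7/9.

7/9


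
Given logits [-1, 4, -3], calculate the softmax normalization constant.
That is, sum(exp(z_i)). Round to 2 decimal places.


Denom = e^-1=0.3679 + e^4=54.5982 + e^-3=0.0498. Sum = 55.0159, which rounds to 55.02.

55.02


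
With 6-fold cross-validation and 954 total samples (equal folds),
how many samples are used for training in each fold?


Each validation fold has 954/6 = 159 samples. Training set = 954 - 159 = 795.

795


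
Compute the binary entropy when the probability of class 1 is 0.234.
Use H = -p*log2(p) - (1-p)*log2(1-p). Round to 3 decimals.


H = -0.234*log2(0.234) - 0.766*log2(0.766) = 0.785.

0.785


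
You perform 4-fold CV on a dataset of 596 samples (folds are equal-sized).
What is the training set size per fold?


Each validation fold has 596/4 = 149 samples. Training set = 596 - 149 = 447.

447


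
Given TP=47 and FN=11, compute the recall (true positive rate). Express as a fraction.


Recall = TP / (TP + FN) = 47 / 58 = 47/58.

47/58


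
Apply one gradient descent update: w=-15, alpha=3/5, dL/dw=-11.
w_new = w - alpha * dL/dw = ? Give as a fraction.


w_new = -15 - 3/5 * -11 = -15 - -33/5 = -42/5.

-42/5


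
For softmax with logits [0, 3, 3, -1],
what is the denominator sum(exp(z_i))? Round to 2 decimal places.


Denom = e^0=1.0000 + e^3=20.0855 + e^3=20.0855 + e^-1=0.3679. Sum = 41.5389, which rounds to 41.54.

41.54


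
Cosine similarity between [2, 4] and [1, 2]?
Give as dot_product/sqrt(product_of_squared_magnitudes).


dot = 10. |a|^2 = 20, |b|^2 = 5. cos = 10/sqrt(100).

10/sqrt(100)


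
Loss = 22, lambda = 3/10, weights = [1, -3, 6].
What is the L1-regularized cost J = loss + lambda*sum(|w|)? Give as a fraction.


L1 norm = sum(|w|) = 10. J = 22 + 3/10 * 10 = 25.

25


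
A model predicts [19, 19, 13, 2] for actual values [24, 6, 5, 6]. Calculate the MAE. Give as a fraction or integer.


MAE = (1/4) * (|24-19|=5 + |6-19|=13 + |5-13|=8 + |6-2|=4). Sum = 30. MAE = 15/2.

15/2


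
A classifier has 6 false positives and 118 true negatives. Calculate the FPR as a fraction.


FPR = FP / (FP + TN) = 6 / 124 = 3/62.

3/62


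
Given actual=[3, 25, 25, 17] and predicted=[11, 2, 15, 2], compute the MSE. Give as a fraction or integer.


MSE = (1/4) * ((3-11)^2=64 + (25-2)^2=529 + (25-15)^2=100 + (17-2)^2=225). Sum = 918. MSE = 459/2.

459/2


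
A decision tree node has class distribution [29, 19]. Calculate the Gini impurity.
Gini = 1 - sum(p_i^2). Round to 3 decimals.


Total = 48. Proportions: 29/48, 19/48. sum(p_i^2) = 0.5217. Gini = 1 - 0.5217 = 0.4783, which rounds to 0.478.

0.478


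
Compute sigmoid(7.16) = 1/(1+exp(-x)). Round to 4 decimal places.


sigma(7.16) = 1/(1+e^(-7.16)) = 1/(1+0.000777) = 1/1.000777 = 0.9992.

0.9992


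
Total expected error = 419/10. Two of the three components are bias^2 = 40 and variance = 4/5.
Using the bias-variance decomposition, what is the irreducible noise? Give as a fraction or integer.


Total error = bias^2 + variance + irreducible noise. So irreducible noise = 419/10 - 40 - 4/5 = 11/10.

11/10


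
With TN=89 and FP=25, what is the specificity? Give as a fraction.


Specificity = TN / (TN + FP) = 89 / 114 = 89/114.

89/114


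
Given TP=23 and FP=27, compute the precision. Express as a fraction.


Precision = TP / (TP + FP) = 23 / 50 = 23/50.

23/50


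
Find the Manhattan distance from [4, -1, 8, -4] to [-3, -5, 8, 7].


d = sum of absolute differences: |4--3|=7 + |-1--5|=4 + |8-8|=0 + |-4-7|=11 = 22.

22


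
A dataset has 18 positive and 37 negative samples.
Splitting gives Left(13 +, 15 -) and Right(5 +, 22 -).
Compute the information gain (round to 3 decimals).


H(parent) = 0.9121. H(left) = 0.9963, H(right) = 0.6913. Weighted = (28/55)*0.9963 + (27/55)*0.6913 = 0.8466. IG = 0.9121 - 0.8466 = 0.0655, which rounds to 0.066.

0.066


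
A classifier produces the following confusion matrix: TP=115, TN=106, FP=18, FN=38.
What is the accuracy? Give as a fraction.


Accuracy = (TP + TN) / (TP + TN + FP + FN) = (115 + 106) / 277 = 221/277.

221/277


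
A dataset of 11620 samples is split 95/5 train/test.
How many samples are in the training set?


Test set = 11620 * 5% = 581. Training set = 11620 - 581 = 11039.

11039


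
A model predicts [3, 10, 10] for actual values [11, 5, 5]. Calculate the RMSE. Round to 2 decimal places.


MSE = 38.0000. RMSE = sqrt(38.0000) = 6.16.

6.16


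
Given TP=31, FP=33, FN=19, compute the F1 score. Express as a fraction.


Precision = 31/64 = 31/64. Recall = 31/50 = 31/50. F1 = 2*P*R/(P+R) = 31/57.

31/57


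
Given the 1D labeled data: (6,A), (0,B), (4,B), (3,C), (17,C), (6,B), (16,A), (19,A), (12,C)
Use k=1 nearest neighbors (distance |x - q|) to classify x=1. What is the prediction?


Distances: |6-1|=5, |0-1|=1, |4-1|=3, |3-1|=2, |17-1|=16, |6-1|=5, |16-1|=15, |19-1|=18, |12-1|=11. 1 nearest: (0,B). Counts: {'B': 1}. Majority class: B.

B


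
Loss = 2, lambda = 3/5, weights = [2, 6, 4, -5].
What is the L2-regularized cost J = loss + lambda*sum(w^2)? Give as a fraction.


L2 sq norm = sum(w^2) = 81. J = 2 + 3/5 * 81 = 253/5.

253/5


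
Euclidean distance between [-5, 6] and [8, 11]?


d = sqrt(sum of squared differences). (-5-8)^2=169, (6-11)^2=25. Sum = 194.

sqrt(194)


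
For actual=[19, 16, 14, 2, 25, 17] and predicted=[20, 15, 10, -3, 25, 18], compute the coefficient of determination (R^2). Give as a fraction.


Mean(y) = 31/2. SS_res = 44. SS_tot = 579/2. R^2 = 1 - 44/(579/2) = 491/579.

491/579


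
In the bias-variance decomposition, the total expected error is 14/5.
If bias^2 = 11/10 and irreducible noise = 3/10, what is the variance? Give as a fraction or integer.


Total error = bias^2 + variance + irreducible noise. So variance = 14/5 - 11/10 - 3/10 = 7/5.

7/5


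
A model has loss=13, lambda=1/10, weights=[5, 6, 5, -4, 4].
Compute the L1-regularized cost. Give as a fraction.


L1 norm = sum(|w|) = 24. J = 13 + 1/10 * 24 = 77/5.

77/5


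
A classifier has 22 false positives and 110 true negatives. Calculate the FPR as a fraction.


FPR = FP / (FP + TN) = 22 / 132 = 1/6.

1/6


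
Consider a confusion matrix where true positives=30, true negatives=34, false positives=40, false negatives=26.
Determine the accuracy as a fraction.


Accuracy = (TP + TN) / (TP + TN + FP + FN) = (30 + 34) / 130 = 32/65.

32/65


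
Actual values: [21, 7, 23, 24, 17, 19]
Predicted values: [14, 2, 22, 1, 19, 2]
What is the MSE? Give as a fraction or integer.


MSE = (1/6) * ((21-14)^2=49 + (7-2)^2=25 + (23-22)^2=1 + (24-1)^2=529 + (17-19)^2=4 + (19-2)^2=289). Sum = 897. MSE = 299/2.

299/2


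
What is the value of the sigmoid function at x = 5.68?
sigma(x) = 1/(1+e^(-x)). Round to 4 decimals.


sigma(5.68) = 1/(1+e^(-5.68)) = 1/(1+0.003414) = 1/1.003414 = 0.9966.

0.9966


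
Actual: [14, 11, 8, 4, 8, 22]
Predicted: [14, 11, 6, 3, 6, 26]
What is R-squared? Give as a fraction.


Mean(y) = 67/6. SS_res = 25. SS_tot = 1181/6. R^2 = 1 - 25/(1181/6) = 1031/1181.

1031/1181


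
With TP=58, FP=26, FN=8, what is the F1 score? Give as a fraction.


Precision = 58/84 = 29/42. Recall = 58/66 = 29/33. F1 = 2*P*R/(P+R) = 58/75.

58/75


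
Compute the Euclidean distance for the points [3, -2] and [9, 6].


d = sqrt(sum of squared differences). (3-9)^2=36, (-2-6)^2=64. Sum = 100.

10


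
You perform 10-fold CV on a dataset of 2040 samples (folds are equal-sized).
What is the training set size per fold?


Each validation fold has 2040/10 = 204 samples. Training set = 2040 - 204 = 1836.

1836


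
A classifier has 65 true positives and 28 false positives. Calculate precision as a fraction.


Precision = TP / (TP + FP) = 65 / 93 = 65/93.

65/93


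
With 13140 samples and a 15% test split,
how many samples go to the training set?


Test set = 13140 * 15% = 1971. Training set = 13140 - 1971 = 11169.

11169


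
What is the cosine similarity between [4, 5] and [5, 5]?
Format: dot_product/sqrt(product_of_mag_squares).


dot = 45. |a|^2 = 41, |b|^2 = 50. cos = 45/sqrt(2050).

45/sqrt(2050)


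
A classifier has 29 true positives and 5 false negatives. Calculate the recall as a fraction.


Recall = TP / (TP + FN) = 29 / 34 = 29/34.

29/34


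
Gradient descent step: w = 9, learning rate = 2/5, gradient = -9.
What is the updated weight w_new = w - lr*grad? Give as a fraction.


w_new = 9 - 2/5 * -9 = 9 - -18/5 = 63/5.

63/5


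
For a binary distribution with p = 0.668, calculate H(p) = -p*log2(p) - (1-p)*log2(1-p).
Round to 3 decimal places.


H = -0.668*log2(0.668) - 0.332*log2(0.332) = 0.917.

0.917


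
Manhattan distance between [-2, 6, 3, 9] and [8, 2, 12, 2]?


d = sum of absolute differences: |-2-8|=10 + |6-2|=4 + |3-12|=9 + |9-2|=7 = 30.

30


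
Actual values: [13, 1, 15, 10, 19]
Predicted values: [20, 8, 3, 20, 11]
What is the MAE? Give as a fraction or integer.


MAE = (1/5) * (|13-20|=7 + |1-8|=7 + |15-3|=12 + |10-20|=10 + |19-11|=8). Sum = 44. MAE = 44/5.

44/5


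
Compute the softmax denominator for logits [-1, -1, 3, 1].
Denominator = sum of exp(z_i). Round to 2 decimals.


Denom = e^-1=0.3679 + e^-1=0.3679 + e^3=20.0855 + e^1=2.7183. Sum = 23.5396, which rounds to 23.54.

23.54


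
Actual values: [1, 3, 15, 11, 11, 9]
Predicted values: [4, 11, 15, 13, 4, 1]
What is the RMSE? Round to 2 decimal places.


MSE = 31.6667. RMSE = sqrt(31.6667) = 5.63.

5.63


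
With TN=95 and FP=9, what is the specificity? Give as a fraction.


Specificity = TN / (TN + FP) = 95 / 104 = 95/104.

95/104


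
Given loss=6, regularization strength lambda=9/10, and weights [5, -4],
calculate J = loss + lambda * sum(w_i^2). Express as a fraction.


L2 sq norm = sum(w^2) = 41. J = 6 + 9/10 * 41 = 429/10.

429/10


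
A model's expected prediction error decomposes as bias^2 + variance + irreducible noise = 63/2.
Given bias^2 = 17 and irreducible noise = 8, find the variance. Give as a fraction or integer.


Total error = bias^2 + variance + irreducible noise. So variance = 63/2 - 17 - 8 = 13/2.

13/2


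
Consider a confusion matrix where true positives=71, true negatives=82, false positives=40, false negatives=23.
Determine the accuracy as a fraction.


Accuracy = (TP + TN) / (TP + TN + FP + FN) = (71 + 82) / 216 = 17/24.

17/24


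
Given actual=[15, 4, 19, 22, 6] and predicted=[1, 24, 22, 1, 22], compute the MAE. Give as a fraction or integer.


MAE = (1/5) * (|15-1|=14 + |4-24|=20 + |19-22|=3 + |22-1|=21 + |6-22|=16). Sum = 74. MAE = 74/5.

74/5


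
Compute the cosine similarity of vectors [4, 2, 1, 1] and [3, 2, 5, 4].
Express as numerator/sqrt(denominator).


dot = 25. |a|^2 = 22, |b|^2 = 54. cos = 25/sqrt(1188).

25/sqrt(1188)


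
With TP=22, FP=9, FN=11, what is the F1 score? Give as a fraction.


Precision = 22/31 = 22/31. Recall = 22/33 = 2/3. F1 = 2*P*R/(P+R) = 11/16.

11/16


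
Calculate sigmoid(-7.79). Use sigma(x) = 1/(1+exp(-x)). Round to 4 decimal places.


sigma(-7.79) = 1/(1+e^(7.79)) = 1/(1+2416.317582) = 1/2417.317582 = 0.0004.

0.0004


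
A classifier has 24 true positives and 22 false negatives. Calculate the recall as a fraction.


Recall = TP / (TP + FN) = 24 / 46 = 12/23.

12/23


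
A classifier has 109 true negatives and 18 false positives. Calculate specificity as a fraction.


Specificity = TN / (TN + FP) = 109 / 127 = 109/127.

109/127


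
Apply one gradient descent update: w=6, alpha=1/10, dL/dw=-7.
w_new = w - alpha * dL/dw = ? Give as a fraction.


w_new = 6 - 1/10 * -7 = 6 - -7/10 = 67/10.

67/10


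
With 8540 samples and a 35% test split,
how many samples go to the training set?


Test set = 8540 * 35% = 2989. Training set = 8540 - 2989 = 5551.

5551


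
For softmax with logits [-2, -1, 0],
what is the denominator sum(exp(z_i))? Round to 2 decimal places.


Denom = e^-2=0.1353 + e^-1=0.3679 + e^0=1.0000. Sum = 1.5032, which rounds to 1.50.

1.50


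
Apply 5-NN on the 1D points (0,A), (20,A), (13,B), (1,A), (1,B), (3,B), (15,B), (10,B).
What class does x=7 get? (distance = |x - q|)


Distances: |0-7|=7, |20-7|=13, |13-7|=6, |1-7|=6, |1-7|=6, |3-7|=4, |15-7|=8, |10-7|=3. 5 nearest: (10,B), (3,B), (1,A), (13,B), (1,B). Counts: {'B': 4, 'A': 1}. Majority class: B.

B


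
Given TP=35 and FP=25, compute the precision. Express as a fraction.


Precision = TP / (TP + FP) = 35 / 60 = 7/12.

7/12


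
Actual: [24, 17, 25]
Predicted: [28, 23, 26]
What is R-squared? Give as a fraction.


Mean(y) = 22. SS_res = 53. SS_tot = 38. R^2 = 1 - 53/(38) = -15/38.

-15/38


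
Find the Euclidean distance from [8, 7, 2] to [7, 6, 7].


d = sqrt(sum of squared differences). (8-7)^2=1, (7-6)^2=1, (2-7)^2=25. Sum = 27.

sqrt(27)


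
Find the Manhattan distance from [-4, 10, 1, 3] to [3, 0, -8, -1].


d = sum of absolute differences: |-4-3|=7 + |10-0|=10 + |1--8|=9 + |3--1|=4 = 30.

30


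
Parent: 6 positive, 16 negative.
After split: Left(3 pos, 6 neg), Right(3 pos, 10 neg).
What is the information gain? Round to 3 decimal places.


H(parent) = 0.8454. H(left) = 0.9183, H(right) = 0.7793. Weighted = (9/22)*0.9183 + (13/22)*0.7793 = 0.8362. IG = 0.8454 - 0.8362 = 0.0092, which rounds to 0.009.

0.009


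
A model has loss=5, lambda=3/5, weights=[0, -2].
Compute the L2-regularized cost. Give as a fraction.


L2 sq norm = sum(w^2) = 4. J = 5 + 3/5 * 4 = 37/5.

37/5


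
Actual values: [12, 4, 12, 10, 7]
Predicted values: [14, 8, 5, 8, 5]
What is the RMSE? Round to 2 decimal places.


MSE = 15.4000. RMSE = sqrt(15.4000) = 3.92.

3.92


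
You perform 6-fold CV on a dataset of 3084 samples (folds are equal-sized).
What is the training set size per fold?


Each validation fold has 3084/6 = 514 samples. Training set = 3084 - 514 = 2570.

2570


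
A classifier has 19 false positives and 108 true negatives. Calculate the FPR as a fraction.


FPR = FP / (FP + TN) = 19 / 127 = 19/127.

19/127


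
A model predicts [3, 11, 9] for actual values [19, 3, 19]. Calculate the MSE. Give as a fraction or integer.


MSE = (1/3) * ((19-3)^2=256 + (3-11)^2=64 + (19-9)^2=100). Sum = 420. MSE = 140.

140


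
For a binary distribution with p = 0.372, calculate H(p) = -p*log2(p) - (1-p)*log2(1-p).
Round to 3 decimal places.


H = -0.372*log2(0.372) - 0.628*log2(0.628) = 0.952.

0.952


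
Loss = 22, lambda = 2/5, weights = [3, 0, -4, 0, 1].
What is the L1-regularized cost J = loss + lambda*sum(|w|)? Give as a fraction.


L1 norm = sum(|w|) = 8. J = 22 + 2/5 * 8 = 126/5.

126/5


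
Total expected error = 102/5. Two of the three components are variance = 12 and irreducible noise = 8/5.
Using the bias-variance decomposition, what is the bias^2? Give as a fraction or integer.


Total error = bias^2 + variance + irreducible noise. So bias^2 = 102/5 - 12 - 8/5 = 34/5.

34/5


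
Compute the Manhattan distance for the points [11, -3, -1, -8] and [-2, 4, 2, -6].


d = sum of absolute differences: |11--2|=13 + |-3-4|=7 + |-1-2|=3 + |-8--6|=2 = 25.

25


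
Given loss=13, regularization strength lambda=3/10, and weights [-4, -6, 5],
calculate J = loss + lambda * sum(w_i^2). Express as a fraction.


L2 sq norm = sum(w^2) = 77. J = 13 + 3/10 * 77 = 361/10.

361/10


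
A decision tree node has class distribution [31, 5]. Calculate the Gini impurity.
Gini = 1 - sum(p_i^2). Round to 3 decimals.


Total = 36. Proportions: 31/36, 5/36. sum(p_i^2) = 0.7608. Gini = 1 - 0.7608 = 0.2392, which rounds to 0.239.

0.239


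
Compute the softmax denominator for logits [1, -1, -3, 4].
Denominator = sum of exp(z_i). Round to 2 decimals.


Denom = e^1=2.7183 + e^-1=0.3679 + e^-3=0.0498 + e^4=54.5982. Sum = 57.7342, which rounds to 57.73.

57.73


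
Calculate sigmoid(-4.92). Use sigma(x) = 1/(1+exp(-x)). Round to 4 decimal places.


sigma(-4.92) = 1/(1+e^(4.92)) = 1/(1+137.002613) = 1/138.002613 = 0.0072.

0.0072


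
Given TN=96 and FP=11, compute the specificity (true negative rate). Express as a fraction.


Specificity = TN / (TN + FP) = 96 / 107 = 96/107.

96/107


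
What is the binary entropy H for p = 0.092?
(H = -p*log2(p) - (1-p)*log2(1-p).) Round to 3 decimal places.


H = -0.092*log2(0.092) - 0.908*log2(0.908) = 0.443.

0.443


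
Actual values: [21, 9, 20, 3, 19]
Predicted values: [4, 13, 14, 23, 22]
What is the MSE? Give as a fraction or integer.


MSE = (1/5) * ((21-4)^2=289 + (9-13)^2=16 + (20-14)^2=36 + (3-23)^2=400 + (19-22)^2=9). Sum = 750. MSE = 150.

150


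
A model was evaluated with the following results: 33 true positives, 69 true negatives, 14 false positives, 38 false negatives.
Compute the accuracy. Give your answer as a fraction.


Accuracy = (TP + TN) / (TP + TN + FP + FN) = (33 + 69) / 154 = 51/77.

51/77


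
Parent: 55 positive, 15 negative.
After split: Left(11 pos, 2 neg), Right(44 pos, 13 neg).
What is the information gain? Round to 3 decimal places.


H(parent) = 0.7496. H(left) = 0.6194, H(right) = 0.7746. Weighted = (13/70)*0.6194 + (57/70)*0.7746 = 0.7458. IG = 0.7496 - 0.7458 = 0.0038, which rounds to 0.004.

0.004


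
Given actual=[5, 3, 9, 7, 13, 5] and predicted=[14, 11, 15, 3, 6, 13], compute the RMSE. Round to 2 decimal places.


MSE = 51.6667. RMSE = sqrt(51.6667) = 7.19.

7.19


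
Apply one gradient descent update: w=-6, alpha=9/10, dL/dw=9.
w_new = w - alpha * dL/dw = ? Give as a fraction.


w_new = -6 - 9/10 * 9 = -6 - 81/10 = -141/10.

-141/10


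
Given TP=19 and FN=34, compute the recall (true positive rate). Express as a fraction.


Recall = TP / (TP + FN) = 19 / 53 = 19/53.

19/53


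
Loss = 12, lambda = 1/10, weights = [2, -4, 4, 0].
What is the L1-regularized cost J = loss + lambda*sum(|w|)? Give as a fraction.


L1 norm = sum(|w|) = 10. J = 12 + 1/10 * 10 = 13.

13


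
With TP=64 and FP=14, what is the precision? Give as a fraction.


Precision = TP / (TP + FP) = 64 / 78 = 32/39.

32/39


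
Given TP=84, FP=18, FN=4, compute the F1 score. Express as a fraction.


Precision = 84/102 = 14/17. Recall = 84/88 = 21/22. F1 = 2*P*R/(P+R) = 84/95.

84/95


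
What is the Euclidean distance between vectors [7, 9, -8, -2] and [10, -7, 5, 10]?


d = sqrt(sum of squared differences). (7-10)^2=9, (9--7)^2=256, (-8-5)^2=169, (-2-10)^2=144. Sum = 578.

sqrt(578)


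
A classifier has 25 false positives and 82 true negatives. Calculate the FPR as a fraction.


FPR = FP / (FP + TN) = 25 / 107 = 25/107.

25/107


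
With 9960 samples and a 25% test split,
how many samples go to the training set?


Test set = 9960 * 25% = 2490. Training set = 9960 - 2490 = 7470.

7470


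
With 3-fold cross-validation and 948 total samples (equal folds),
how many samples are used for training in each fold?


Each validation fold has 948/3 = 316 samples. Training set = 948 - 316 = 632.

632


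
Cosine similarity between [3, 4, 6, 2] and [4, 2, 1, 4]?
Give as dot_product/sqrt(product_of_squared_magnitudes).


dot = 34. |a|^2 = 65, |b|^2 = 37. cos = 34/sqrt(2405).

34/sqrt(2405)


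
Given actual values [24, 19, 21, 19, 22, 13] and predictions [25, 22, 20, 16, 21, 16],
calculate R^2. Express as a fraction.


Mean(y) = 59/3. SS_res = 30. SS_tot = 214/3. R^2 = 1 - 30/(214/3) = 62/107.

62/107


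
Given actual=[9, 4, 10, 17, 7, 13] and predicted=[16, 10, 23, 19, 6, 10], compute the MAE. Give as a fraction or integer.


MAE = (1/6) * (|9-16|=7 + |4-10|=6 + |10-23|=13 + |17-19|=2 + |7-6|=1 + |13-10|=3). Sum = 32. MAE = 16/3.

16/3


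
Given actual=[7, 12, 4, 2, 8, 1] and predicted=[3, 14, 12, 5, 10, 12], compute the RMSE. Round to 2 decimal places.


MSE = 36.3333. RMSE = sqrt(36.3333) = 6.03.

6.03


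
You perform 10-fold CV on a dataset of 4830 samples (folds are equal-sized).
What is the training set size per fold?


Each validation fold has 4830/10 = 483 samples. Training set = 4830 - 483 = 4347.

4347


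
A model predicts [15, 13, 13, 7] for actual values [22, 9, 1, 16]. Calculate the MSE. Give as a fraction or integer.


MSE = (1/4) * ((22-15)^2=49 + (9-13)^2=16 + (1-13)^2=144 + (16-7)^2=81). Sum = 290. MSE = 145/2.

145/2


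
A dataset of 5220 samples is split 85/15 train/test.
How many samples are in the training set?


Test set = 5220 * 15% = 783. Training set = 5220 - 783 = 4437.

4437


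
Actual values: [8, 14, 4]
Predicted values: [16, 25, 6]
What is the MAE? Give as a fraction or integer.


MAE = (1/3) * (|8-16|=8 + |14-25|=11 + |4-6|=2). Sum = 21. MAE = 7.

7


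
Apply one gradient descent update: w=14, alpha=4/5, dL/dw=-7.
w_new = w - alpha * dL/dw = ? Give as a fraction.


w_new = 14 - 4/5 * -7 = 14 - -28/5 = 98/5.

98/5


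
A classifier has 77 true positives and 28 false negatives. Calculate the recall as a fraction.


Recall = TP / (TP + FN) = 77 / 105 = 11/15.

11/15


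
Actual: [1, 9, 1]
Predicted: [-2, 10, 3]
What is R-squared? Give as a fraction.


Mean(y) = 11/3. SS_res = 14. SS_tot = 128/3. R^2 = 1 - 14/(128/3) = 43/64.

43/64


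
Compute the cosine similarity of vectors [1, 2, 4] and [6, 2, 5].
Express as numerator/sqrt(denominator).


dot = 30. |a|^2 = 21, |b|^2 = 65. cos = 30/sqrt(1365).

30/sqrt(1365)


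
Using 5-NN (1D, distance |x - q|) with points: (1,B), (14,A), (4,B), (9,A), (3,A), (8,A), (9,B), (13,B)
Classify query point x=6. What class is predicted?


Distances: |1-6|=5, |14-6|=8, |4-6|=2, |9-6|=3, |3-6|=3, |8-6|=2, |9-6|=3, |13-6|=7. 5 nearest: (8,A), (4,B), (9,A), (3,A), (9,B). Counts: {'A': 3, 'B': 2}. Majority class: A.

A


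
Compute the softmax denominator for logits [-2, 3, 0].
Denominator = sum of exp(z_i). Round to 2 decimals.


Denom = e^-2=0.1353 + e^3=20.0855 + e^0=1.0000. Sum = 21.2208, which rounds to 21.22.

21.22


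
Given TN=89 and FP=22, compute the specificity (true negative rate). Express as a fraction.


Specificity = TN / (TN + FP) = 89 / 111 = 89/111.

89/111


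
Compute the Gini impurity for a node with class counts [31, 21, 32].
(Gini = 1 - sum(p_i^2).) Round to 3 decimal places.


Total = 84. Proportions: 31/84, 21/84, 32/84. sum(p_i^2) = 0.3438. Gini = 1 - 0.3438 = 0.6562, which rounds to 0.656.

0.656


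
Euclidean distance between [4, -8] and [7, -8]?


d = sqrt(sum of squared differences). (4-7)^2=9, (-8--8)^2=0. Sum = 9.

3


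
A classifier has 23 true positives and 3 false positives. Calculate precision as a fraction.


Precision = TP / (TP + FP) = 23 / 26 = 23/26.

23/26


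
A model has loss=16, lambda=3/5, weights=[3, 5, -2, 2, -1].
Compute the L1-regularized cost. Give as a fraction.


L1 norm = sum(|w|) = 13. J = 16 + 3/5 * 13 = 119/5.

119/5


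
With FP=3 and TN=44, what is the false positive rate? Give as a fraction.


FPR = FP / (FP + TN) = 3 / 47 = 3/47.

3/47


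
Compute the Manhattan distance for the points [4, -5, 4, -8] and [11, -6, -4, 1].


d = sum of absolute differences: |4-11|=7 + |-5--6|=1 + |4--4|=8 + |-8-1|=9 = 25.

25


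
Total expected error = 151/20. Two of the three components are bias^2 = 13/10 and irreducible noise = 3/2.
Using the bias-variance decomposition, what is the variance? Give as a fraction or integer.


Total error = bias^2 + variance + irreducible noise. So variance = 151/20 - 13/10 - 3/2 = 19/4.

19/4


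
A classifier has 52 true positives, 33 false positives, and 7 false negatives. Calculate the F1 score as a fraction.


Precision = 52/85 = 52/85. Recall = 52/59 = 52/59. F1 = 2*P*R/(P+R) = 13/18.

13/18


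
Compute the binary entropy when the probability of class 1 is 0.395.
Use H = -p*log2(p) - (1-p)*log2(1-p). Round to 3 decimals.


H = -0.395*log2(0.395) - 0.605*log2(0.605) = 0.968.

0.968


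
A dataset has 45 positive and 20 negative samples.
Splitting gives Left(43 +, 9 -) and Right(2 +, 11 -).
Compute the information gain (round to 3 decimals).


H(parent) = 0.8905. H(left) = 0.6647, H(right) = 0.6194. Weighted = (52/65)*0.6647 + (13/65)*0.6194 = 0.6556. IG = 0.8905 - 0.6556 = 0.2349, which rounds to 0.235.

0.235


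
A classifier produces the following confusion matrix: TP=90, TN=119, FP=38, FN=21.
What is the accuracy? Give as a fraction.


Accuracy = (TP + TN) / (TP + TN + FP + FN) = (90 + 119) / 268 = 209/268.

209/268


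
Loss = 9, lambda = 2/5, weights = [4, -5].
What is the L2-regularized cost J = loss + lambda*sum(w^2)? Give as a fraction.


L2 sq norm = sum(w^2) = 41. J = 9 + 2/5 * 41 = 127/5.

127/5


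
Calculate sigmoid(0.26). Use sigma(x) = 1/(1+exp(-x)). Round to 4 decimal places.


sigma(0.26) = 1/(1+e^(-0.26)) = 1/(1+0.771052) = 1/1.771052 = 0.5646.

0.5646


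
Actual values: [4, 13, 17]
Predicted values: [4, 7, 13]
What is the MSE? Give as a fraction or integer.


MSE = (1/3) * ((4-4)^2=0 + (13-7)^2=36 + (17-13)^2=16). Sum = 52. MSE = 52/3.

52/3


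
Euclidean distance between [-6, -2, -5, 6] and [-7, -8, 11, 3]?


d = sqrt(sum of squared differences). (-6--7)^2=1, (-2--8)^2=36, (-5-11)^2=256, (6-3)^2=9. Sum = 302.

sqrt(302)


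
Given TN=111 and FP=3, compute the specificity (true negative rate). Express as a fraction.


Specificity = TN / (TN + FP) = 111 / 114 = 37/38.

37/38


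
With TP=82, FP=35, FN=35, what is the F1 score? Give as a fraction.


Precision = 82/117 = 82/117. Recall = 82/117 = 82/117. F1 = 2*P*R/(P+R) = 82/117.

82/117


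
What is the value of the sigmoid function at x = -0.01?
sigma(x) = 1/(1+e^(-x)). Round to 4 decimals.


sigma(-0.01) = 1/(1+e^(0.01)) = 1/(1+1.010050) = 1/2.010050 = 0.4975.

0.4975


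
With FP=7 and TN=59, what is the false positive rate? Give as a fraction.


FPR = FP / (FP + TN) = 7 / 66 = 7/66.

7/66


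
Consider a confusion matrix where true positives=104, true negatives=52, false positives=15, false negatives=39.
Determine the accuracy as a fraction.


Accuracy = (TP + TN) / (TP + TN + FP + FN) = (104 + 52) / 210 = 26/35.

26/35


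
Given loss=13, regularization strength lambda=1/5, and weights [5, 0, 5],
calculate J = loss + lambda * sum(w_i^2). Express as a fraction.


L2 sq norm = sum(w^2) = 50. J = 13 + 1/5 * 50 = 23.

23


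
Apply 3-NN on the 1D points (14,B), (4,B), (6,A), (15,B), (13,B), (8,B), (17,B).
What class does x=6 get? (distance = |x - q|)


Distances: |14-6|=8, |4-6|=2, |6-6|=0, |15-6|=9, |13-6|=7, |8-6|=2, |17-6|=11. 3 nearest: (6,A), (4,B), (8,B). Counts: {'A': 1, 'B': 2}. Majority class: B.

B


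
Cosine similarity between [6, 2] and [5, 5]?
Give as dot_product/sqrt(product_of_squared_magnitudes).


dot = 40. |a|^2 = 40, |b|^2 = 50. cos = 40/sqrt(2000).

40/sqrt(2000)


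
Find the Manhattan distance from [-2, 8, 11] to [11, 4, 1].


d = sum of absolute differences: |-2-11|=13 + |8-4|=4 + |11-1|=10 = 27.

27


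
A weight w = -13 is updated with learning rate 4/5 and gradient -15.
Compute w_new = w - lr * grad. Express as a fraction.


w_new = -13 - 4/5 * -15 = -13 - -12 = -1.

-1


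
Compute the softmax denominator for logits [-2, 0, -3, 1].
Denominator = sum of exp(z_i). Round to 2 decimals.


Denom = e^-2=0.1353 + e^0=1.0000 + e^-3=0.0498 + e^1=2.7183. Sum = 3.9034, which rounds to 3.90.

3.90


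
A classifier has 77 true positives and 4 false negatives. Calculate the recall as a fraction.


Recall = TP / (TP + FN) = 77 / 81 = 77/81.

77/81


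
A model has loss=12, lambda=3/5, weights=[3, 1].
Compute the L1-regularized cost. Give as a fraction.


L1 norm = sum(|w|) = 4. J = 12 + 3/5 * 4 = 72/5.

72/5


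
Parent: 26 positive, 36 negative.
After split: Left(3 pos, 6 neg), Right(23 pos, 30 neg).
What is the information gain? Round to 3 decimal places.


H(parent) = 0.9812. H(left) = 0.9183, H(right) = 0.9874. Weighted = (9/62)*0.9183 + (53/62)*0.9874 = 0.9774. IG = 0.9812 - 0.9774 = 0.0038, which rounds to 0.004.

0.004


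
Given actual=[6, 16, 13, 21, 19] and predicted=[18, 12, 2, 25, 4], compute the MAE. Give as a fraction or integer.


MAE = (1/5) * (|6-18|=12 + |16-12|=4 + |13-2|=11 + |21-25|=4 + |19-4|=15). Sum = 46. MAE = 46/5.

46/5


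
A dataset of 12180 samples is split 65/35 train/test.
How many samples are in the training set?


Test set = 12180 * 35% = 4263. Training set = 12180 - 4263 = 7917.

7917


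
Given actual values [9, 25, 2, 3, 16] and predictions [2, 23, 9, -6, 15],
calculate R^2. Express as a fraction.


Mean(y) = 11. SS_res = 184. SS_tot = 370. R^2 = 1 - 184/(370) = 93/185.

93/185


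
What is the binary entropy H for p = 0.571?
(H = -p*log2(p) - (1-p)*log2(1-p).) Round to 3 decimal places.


H = -0.571*log2(0.571) - 0.429*log2(0.429) = 0.985.

0.985


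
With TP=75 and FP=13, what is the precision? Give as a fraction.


Precision = TP / (TP + FP) = 75 / 88 = 75/88.

75/88


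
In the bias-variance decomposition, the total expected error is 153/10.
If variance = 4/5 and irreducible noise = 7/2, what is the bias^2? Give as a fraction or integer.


Total error = bias^2 + variance + irreducible noise. So bias^2 = 153/10 - 4/5 - 7/2 = 11.

11


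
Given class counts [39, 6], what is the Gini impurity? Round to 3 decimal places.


Total = 45. Proportions: 39/45, 6/45. sum(p_i^2) = 0.7689. Gini = 1 - 0.7689 = 0.2311, which rounds to 0.231.

0.231


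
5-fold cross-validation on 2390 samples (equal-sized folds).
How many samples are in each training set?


Each validation fold has 2390/5 = 478 samples. Training set = 2390 - 478 = 1912.

1912


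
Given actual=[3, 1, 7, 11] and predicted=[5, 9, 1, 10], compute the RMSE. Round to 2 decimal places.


MSE = 26.2500. RMSE = sqrt(26.2500) = 5.12.

5.12


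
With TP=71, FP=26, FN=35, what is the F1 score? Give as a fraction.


Precision = 71/97 = 71/97. Recall = 71/106 = 71/106. F1 = 2*P*R/(P+R) = 142/203.

142/203


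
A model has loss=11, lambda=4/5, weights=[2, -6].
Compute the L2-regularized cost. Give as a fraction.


L2 sq norm = sum(w^2) = 40. J = 11 + 4/5 * 40 = 43.

43


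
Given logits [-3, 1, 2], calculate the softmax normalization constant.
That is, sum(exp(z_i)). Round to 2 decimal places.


Denom = e^-3=0.0498 + e^1=2.7183 + e^2=7.3891. Sum = 10.1572, which rounds to 10.16.

10.16


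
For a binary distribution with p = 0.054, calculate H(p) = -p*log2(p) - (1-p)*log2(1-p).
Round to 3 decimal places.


H = -0.054*log2(0.054) - 0.946*log2(0.946) = 0.303.

0.303


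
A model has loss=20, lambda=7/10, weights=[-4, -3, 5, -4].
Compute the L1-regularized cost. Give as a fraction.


L1 norm = sum(|w|) = 16. J = 20 + 7/10 * 16 = 156/5.

156/5


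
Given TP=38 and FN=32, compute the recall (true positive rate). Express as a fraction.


Recall = TP / (TP + FN) = 38 / 70 = 19/35.

19/35


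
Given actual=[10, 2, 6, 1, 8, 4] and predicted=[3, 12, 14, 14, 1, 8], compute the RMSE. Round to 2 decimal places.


MSE = 74.5000. RMSE = sqrt(74.5000) = 8.63.

8.63


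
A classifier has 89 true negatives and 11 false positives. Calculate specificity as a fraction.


Specificity = TN / (TN + FP) = 89 / 100 = 89/100.

89/100
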